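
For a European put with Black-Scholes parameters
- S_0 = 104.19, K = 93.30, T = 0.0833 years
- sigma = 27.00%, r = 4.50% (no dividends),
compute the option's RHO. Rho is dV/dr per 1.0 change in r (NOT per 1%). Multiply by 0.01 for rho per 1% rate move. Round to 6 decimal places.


Answer: Rho = -0.595905

Derivation:
d1 = 1.5037315593; d2 = 1.4258048629
phi(d1) = 0.1287937702; exp(-qT) = 1.0000000000; exp(-rT) = 0.9962585169
N(-d2) = 0.0769623384
Rho = -K*T*exp(-rT)*N(-d2) = -93.3000 * 0.0833 * 0.9962585169 * 0.0769623384 = -0.595905


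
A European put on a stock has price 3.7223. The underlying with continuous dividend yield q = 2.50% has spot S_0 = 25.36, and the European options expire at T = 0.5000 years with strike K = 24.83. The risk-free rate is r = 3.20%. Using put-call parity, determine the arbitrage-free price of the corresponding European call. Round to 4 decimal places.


Answer: Call price = 4.3314

Derivation:
Put-call parity: C - P = S_0 * exp(-qT) - K * exp(-rT).
S_0 * exp(-qT) = 25.3600 * 0.98757780 = 25.04497302
K * exp(-rT) = 24.8300 * 0.98412732 = 24.43588136
C = P + S*exp(-qT) - K*exp(-rT)
C = 3.7223 + 25.04497302 - 24.43588136 = 4.3314


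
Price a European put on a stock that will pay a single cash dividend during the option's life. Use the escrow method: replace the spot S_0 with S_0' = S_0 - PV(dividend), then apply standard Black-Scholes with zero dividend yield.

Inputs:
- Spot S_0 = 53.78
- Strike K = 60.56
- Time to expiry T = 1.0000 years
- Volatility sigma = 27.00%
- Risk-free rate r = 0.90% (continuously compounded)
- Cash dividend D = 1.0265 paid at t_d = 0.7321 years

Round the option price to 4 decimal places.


Answer: Price = 10.3558

Derivation:
PV(D) = D * exp(-r * t_d) = 1.0265 * 0.99343276 = 1.01975873
S_0' = S_0 - PV(D) = 53.7800 - 1.01975873 = 52.76024127
d1 = (ln(S_0'/K) + (r + sigma^2/2)*T) / (sigma*sqrt(T)) = -0.34232114
d2 = d1 - sigma*sqrt(T) = -0.61232114
exp(-rT) = 0.99104038
N(-d1) = 0.63394539; N(-d2) = 0.72983735
P = K * exp(-rT) * N(-d2) - S_0' * N(-d1) = 60.5600 * 0.99104038 * 0.72983735 - 52.76024127 * 0.63394539 = 10.3558


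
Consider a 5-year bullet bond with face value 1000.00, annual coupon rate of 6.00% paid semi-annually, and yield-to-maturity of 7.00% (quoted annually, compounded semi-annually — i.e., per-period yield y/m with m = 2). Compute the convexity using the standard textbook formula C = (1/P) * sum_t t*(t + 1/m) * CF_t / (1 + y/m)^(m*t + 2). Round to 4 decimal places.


Coupon per period c = face * coupon_rate / m = 30.000000
Periods per year m = 2; per-period yield y/m = 0.035000
Number of cashflows N = 10
Cashflows (t years, CF_t, discount factor 1/(1+y/m)^(m*t), PV):
  t = 0.5000: CF_t = 30.000000, DF = 0.966184, PV = 28.985507
  t = 1.0000: CF_t = 30.000000, DF = 0.933511, PV = 28.005321
  t = 1.5000: CF_t = 30.000000, DF = 0.901943, PV = 27.058281
  t = 2.0000: CF_t = 30.000000, DF = 0.871442, PV = 26.143267
  t = 2.5000: CF_t = 30.000000, DF = 0.841973, PV = 25.259195
  t = 3.0000: CF_t = 30.000000, DF = 0.813501, PV = 24.405019
  t = 3.5000: CF_t = 30.000000, DF = 0.785991, PV = 23.579729
  t = 4.0000: CF_t = 30.000000, DF = 0.759412, PV = 22.782347
  t = 4.5000: CF_t = 30.000000, DF = 0.733731, PV = 22.011929
  t = 5.0000: CF_t = 1030.000000, DF = 0.708919, PV = 730.186378
Price P = sum_t PV_t = 958.416973
Convexity numerator sum_t t*(t + 1/m) * CF_t / (1+y/m)^(m*t + 2):
  t = 0.5000: term = 13.529141
  t = 1.0000: term = 39.214900
  t = 1.5000: term = 75.777585
  t = 2.0000: term = 122.025097
  t = 2.5000: term = 176.847966
  t = 3.0000: term = 239.214640
  t = 3.5000: term = 308.167008
  t = 4.0000: term = 382.816159
  t = 4.5000: term = 462.338357
  t = 5.0000: term = 18745.011924
Convexity = (1/P) * sum = 20564.942777 / 958.416973 = 21.457198

Answer: Convexity = 21.4572


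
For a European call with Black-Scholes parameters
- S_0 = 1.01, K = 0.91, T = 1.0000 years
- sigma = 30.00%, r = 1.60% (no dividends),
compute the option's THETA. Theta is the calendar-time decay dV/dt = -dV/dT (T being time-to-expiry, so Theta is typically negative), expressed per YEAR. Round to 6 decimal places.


d1 = 0.5508700344; d2 = 0.2508700344
phi(d1) = 0.3427796594; exp(-qT) = 1.0000000000; exp(-rT) = 0.9841273201
Theta = -S*exp(-qT)*phi(d1)*sigma/(2*sqrt(T)) - r*K*exp(-rT)*N(d2) + q*S*exp(-qT)*N(d1)
N(d1) = 0.7091386148; N(d2) = 0.5990427036; sqrt(T) = 1.0000000000
Term 1 = -1.0100 * 1.0000000000 * 0.3427796594 * 0.3000 / (2 * 1.0000000000) = -0.0519311184
Term 2 = -0.0160 * 0.9100 * 0.9841273201 * 0.5990427036 = -0.0085836193
Term 3 = 0 (no dividend yield, q = 0)
Theta = -0.0519311184 + (-0.0085836193) + (0.0000000000) = -0.060515

Answer: Theta = -0.060515


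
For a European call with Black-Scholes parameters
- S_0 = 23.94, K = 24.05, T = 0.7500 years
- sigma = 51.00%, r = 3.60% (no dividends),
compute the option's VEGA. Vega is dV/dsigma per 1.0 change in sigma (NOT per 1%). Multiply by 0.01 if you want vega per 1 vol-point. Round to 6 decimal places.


d1 = 0.2715882917; d2 = -0.1700846643
phi(d1) = 0.3844972534; exp(-qT) = 1.0000000000; exp(-rT) = 0.9733612415
Vega = S * exp(-qT) * phi(d1) * sqrt(T) = 23.9400 * 1.0000000000 * 0.3844972534 * 0.8660254038 = 7.971646

Answer: Vega = 7.971646


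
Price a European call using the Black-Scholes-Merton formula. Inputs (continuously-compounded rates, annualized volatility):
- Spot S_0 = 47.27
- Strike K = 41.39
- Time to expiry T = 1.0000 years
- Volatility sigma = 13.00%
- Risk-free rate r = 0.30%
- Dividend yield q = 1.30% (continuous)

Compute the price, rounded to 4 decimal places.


d1 = (ln(S/K) + (r - q + 0.5*sigma^2) * T) / (sigma * sqrt(T)) = 1.00989645
d2 = d1 - sigma * sqrt(T) = 0.87989645
exp(-rT) = 0.99700450; exp(-qT) = 0.98708414
C = S_0 * exp(-qT) * N(d1) - K * exp(-rT) * N(d2)
N(d1) = 0.84372755; N(d2) = 0.81054230
C = 47.2700 * 0.98708414 * 0.84372755 - 41.3900 * 0.99700450 * 0.81054230 = 5.9200

Answer: Price = 5.9200


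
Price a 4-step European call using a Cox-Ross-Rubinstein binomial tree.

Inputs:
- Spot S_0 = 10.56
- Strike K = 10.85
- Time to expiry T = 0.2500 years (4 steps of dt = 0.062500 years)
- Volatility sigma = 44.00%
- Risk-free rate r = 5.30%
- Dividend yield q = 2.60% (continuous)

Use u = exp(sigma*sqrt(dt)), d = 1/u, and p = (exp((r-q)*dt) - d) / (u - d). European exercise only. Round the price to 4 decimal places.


Answer: Price = V(0,0) = 0.8155

Derivation:
dt = T/N = 0.062500
u = exp(sigma*sqrt(dt)) = 1.116278; d = 1/u = 0.895834
p = (exp((r-q)*dt) - d) / (u - d) = 0.480189
Discount per step: exp(-r*dt) = 0.996693
Stock lattice S(k, i) with i counting down-moves:
  k=0: S(0,0) = 10.5600
  k=1: S(1,0) = 11.7879; S(1,1) = 9.4600
  k=2: S(2,0) = 13.1586; S(2,1) = 10.5600; S(2,2) = 8.4746
  k=3: S(3,0) = 14.6886; S(3,1) = 11.7879; S(3,2) = 9.4600; S(3,3) = 7.5918
  k=4: S(4,0) = 16.3966; S(4,1) = 13.1586; S(4,2) = 10.5600; S(4,3) = 8.4746; S(4,4) = 6.8010
Terminal payoffs V(N, i) = max(S_T - K, 0):
  V(4,0) = 5.546588; V(4,1) = 2.308570; V(4,2) = 0.000000; V(4,3) = 0.000000; V(4,4) = 0.000000
Backward induction: V(k, i) = exp(-r*dt) * [p * V(k+1, i) + (1-p) * V(k+1, i+1)].
  V(3,0) = exp(-r*dt) * [p*5.546588 + (1-p)*2.308570] = 3.850655
  V(3,1) = exp(-r*dt) * [p*2.308570 + (1-p)*0.000000] = 1.104884
  V(3,2) = exp(-r*dt) * [p*0.000000 + (1-p)*0.000000] = 0.000000
  V(3,3) = exp(-r*dt) * [p*0.000000 + (1-p)*0.000000] = 0.000000
  V(2,0) = exp(-r*dt) * [p*3.850655 + (1-p)*1.104884] = 2.415360
  V(2,1) = exp(-r*dt) * [p*1.104884 + (1-p)*0.000000] = 0.528799
  V(2,2) = exp(-r*dt) * [p*0.000000 + (1-p)*0.000000] = 0.000000
  V(1,0) = exp(-r*dt) * [p*2.415360 + (1-p)*0.528799] = 1.429960
  V(1,1) = exp(-r*dt) * [p*0.528799 + (1-p)*0.000000] = 0.253084
  V(0,0) = exp(-r*dt) * [p*1.429960 + (1-p)*0.253084] = 0.815501


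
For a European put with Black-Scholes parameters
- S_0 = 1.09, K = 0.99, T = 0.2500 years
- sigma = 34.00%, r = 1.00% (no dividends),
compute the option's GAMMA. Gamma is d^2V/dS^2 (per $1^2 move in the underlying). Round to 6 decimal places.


Answer: Gamma = 1.725000

Derivation:
d1 = 0.6657531300; d2 = 0.4957531300
phi(d1) = 0.3196424830; exp(-qT) = 1.0000000000; exp(-rT) = 0.9975031224
Gamma = exp(-qT) * phi(d1) / (S * sigma * sqrt(T)) = 1.0000000000 * 0.3196424830 / (1.0900 * 0.3400 * 0.5000000000) = 1.725000


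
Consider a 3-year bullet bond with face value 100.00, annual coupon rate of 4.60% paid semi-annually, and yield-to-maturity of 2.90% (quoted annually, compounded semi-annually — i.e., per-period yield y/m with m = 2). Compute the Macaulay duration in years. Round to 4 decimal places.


Answer: Macaulay duration = 2.8409 years

Derivation:
Coupon per period c = face * coupon_rate / m = 2.300000
Periods per year m = 2; per-period yield y/m = 0.014500
Number of cashflows N = 6
Cashflows (t years, CF_t, discount factor 1/(1+y/m)^(m*t), PV):
  t = 0.5000: CF_t = 2.300000, DF = 0.985707, PV = 2.267127
  t = 1.0000: CF_t = 2.300000, DF = 0.971619, PV = 2.234723
  t = 1.5000: CF_t = 2.300000, DF = 0.957732, PV = 2.202783
  t = 2.0000: CF_t = 2.300000, DF = 0.944043, PV = 2.171299
  t = 2.5000: CF_t = 2.300000, DF = 0.930550, PV = 2.140265
  t = 3.0000: CF_t = 102.300000, DF = 0.917250, PV = 93.834669
Price P = sum_t PV_t = 104.850866
Macaulay numerator sum_t t * PV_t:
  t * PV_t at t = 0.5000: 1.133563
  t * PV_t at t = 1.0000: 2.234723
  t * PV_t at t = 1.5000: 3.304174
  t * PV_t at t = 2.0000: 4.342598
  t * PV_t at t = 2.5000: 5.350663
  t * PV_t at t = 3.0000: 281.504006
Macaulay duration D = (sum_t t * PV_t) / P = 297.869728 / 104.850866 = 2.840890


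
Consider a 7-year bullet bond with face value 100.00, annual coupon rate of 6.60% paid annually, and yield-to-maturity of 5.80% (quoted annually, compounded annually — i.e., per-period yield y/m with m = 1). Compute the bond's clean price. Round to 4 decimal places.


Answer: Price = 104.4978

Derivation:
Coupon per period c = face * coupon_rate / m = 6.600000
Periods per year m = 1; per-period yield y/m = 0.058000
Number of cashflows N = 7
Cashflows (t years, CF_t, discount factor 1/(1+y/m)^(m*t), PV):
  t = 1.0000: CF_t = 6.600000, DF = 0.945180, PV = 6.238185
  t = 2.0000: CF_t = 6.600000, DF = 0.893364, PV = 5.896205
  t = 3.0000: CF_t = 6.600000, DF = 0.844390, PV = 5.572973
  t = 4.0000: CF_t = 6.600000, DF = 0.798100, PV = 5.267460
  t = 5.0000: CF_t = 6.600000, DF = 0.754348, PV = 4.978696
  t = 6.0000: CF_t = 6.600000, DF = 0.712994, PV = 4.705762
  t = 7.0000: CF_t = 106.600000, DF = 0.673908, PV = 71.838546
Price P = sum_t PV_t = 104.497827


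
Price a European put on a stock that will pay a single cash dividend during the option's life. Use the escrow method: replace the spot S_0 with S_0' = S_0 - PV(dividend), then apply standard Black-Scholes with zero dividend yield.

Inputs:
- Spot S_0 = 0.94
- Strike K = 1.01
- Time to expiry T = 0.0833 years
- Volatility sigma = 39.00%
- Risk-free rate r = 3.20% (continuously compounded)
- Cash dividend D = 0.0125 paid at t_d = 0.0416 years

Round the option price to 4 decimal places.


PV(D) = D * exp(-r * t_d) = 0.0125 * 0.99866969 = 0.01248337
S_0' = S_0 - PV(D) = 0.9400 - 0.01248337 = 0.92751663
d1 = (ln(S_0'/K) + (r + sigma^2/2)*T) / (sigma*sqrt(T)) = -0.67691712
d2 = d1 - sigma*sqrt(T) = -0.78947791
exp(-rT) = 0.99733795
N(-d1) = 0.75077073; N(-d2) = 0.78508363
P = K * exp(-rT) * N(-d2) - S_0' * N(-d1) = 1.0100 * 0.99733795 * 0.78508363 - 0.92751663 * 0.75077073 = 0.0945

Answer: Price = 0.0945


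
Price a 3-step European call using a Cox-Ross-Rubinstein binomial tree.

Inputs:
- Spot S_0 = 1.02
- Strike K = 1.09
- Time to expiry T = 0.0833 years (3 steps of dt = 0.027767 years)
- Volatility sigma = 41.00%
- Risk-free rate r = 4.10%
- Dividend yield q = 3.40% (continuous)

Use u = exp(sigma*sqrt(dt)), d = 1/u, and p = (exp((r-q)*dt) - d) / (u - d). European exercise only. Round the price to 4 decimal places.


Answer: Price = V(0,0) = 0.0191

Derivation:
dt = T/N = 0.027767
u = exp(sigma*sqrt(dt)) = 1.070708; d = 1/u = 0.933962
p = (exp((r-q)*dt) - d) / (u - d) = 0.484348
Discount per step: exp(-r*dt) = 0.998862
Stock lattice S(k, i) with i counting down-moves:
  k=0: S(0,0) = 1.0200
  k=1: S(1,0) = 1.0921; S(1,1) = 0.9526
  k=2: S(2,0) = 1.1693; S(2,1) = 1.0200; S(2,2) = 0.8897
  k=3: S(3,0) = 1.2520; S(3,1) = 1.0921; S(3,2) = 0.9526; S(3,3) = 0.8310
Terminal payoffs V(N, i) = max(S_T - K, 0):
  V(3,0) = 0.162024; V(3,1) = 0.002122; V(3,2) = 0.000000; V(3,3) = 0.000000
Backward induction: V(k, i) = exp(-r*dt) * [p * V(k+1, i) + (1-p) * V(k+1, i+1)].
  V(2,0) = exp(-r*dt) * [p*0.162024 + (1-p)*0.002122] = 0.079480
  V(2,1) = exp(-r*dt) * [p*0.002122 + (1-p)*0.000000] = 0.001026
  V(2,2) = exp(-r*dt) * [p*0.000000 + (1-p)*0.000000] = 0.000000
  V(1,0) = exp(-r*dt) * [p*0.079480 + (1-p)*0.001026] = 0.038981
  V(1,1) = exp(-r*dt) * [p*0.001026 + (1-p)*0.000000] = 0.000497
  V(0,0) = exp(-r*dt) * [p*0.038981 + (1-p)*0.000497] = 0.019115


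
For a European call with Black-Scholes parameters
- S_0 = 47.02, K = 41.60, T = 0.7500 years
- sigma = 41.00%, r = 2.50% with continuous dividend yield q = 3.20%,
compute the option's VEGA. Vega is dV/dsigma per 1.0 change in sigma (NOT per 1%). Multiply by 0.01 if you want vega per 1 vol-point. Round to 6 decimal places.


Answer: Vega = 13.942288

Derivation:
d1 = 0.5076750074; d2 = 0.1526045919
phi(d1) = 0.3507065343; exp(-qT) = 0.9762857098; exp(-rT) = 0.9814246877
Vega = S * exp(-qT) * phi(d1) * sqrt(T) = 47.0200 * 0.9762857098 * 0.3507065343 * 0.8660254038 = 13.942288


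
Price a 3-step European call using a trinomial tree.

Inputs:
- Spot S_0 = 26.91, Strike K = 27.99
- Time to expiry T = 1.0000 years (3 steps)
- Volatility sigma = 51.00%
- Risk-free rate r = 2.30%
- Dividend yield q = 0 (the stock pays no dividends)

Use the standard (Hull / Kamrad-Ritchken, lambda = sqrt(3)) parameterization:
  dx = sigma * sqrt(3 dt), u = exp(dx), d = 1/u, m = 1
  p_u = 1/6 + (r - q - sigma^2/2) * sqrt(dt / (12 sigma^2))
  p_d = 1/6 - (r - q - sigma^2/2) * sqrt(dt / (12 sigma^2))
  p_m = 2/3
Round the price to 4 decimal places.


Answer: Price = V(0,0) = 4.8545

Derivation:
dt = T/N = 0.333333; dx = sigma*sqrt(3*dt) = 0.510000
u = exp(dx) = 1.665291; d = 1/u = 0.600496
p_u = 0.131683, p_m = 0.666667, p_d = 0.201650
Discount per step: exp(-r*dt) = 0.992363
Stock lattice S(k, j) with j the centered position index:
  k=0: S(0,+0) = 26.9100
  k=1: S(1,-1) = 16.1593; S(1,+0) = 26.9100; S(1,+1) = 44.8130
  k=2: S(2,-2) = 9.7036; S(2,-1) = 16.1593; S(2,+0) = 26.9100; S(2,+1) = 44.8130; S(2,+2) = 74.6267
  k=3: S(3,-3) = 5.8270; S(3,-2) = 9.7036; S(3,-1) = 16.1593; S(3,+0) = 26.9100; S(3,+1) = 44.8130; S(3,+2) = 74.6267; S(3,+3) = 124.2751
Terminal payoffs V(N, j) = max(S_T - K, 0):
  V(3,-3) = 0.000000; V(3,-2) = 0.000000; V(3,-1) = 0.000000; V(3,+0) = 0.000000; V(3,+1) = 16.822986; V(3,+2) = 46.636671; V(3,+3) = 96.285138
Backward induction: V(k, j) = exp(-r*dt) * [p_u * V(k+1, j+1) + p_m * V(k+1, j) + p_d * V(k+1, j-1)]
  V(2,-2) = exp(-r*dt) * [p_u*0.000000 + p_m*0.000000 + p_d*0.000000] = 0.000000
  V(2,-1) = exp(-r*dt) * [p_u*0.000000 + p_m*0.000000 + p_d*0.000000] = 0.000000
  V(2,+0) = exp(-r*dt) * [p_u*16.822986 + p_m*0.000000 + p_d*0.000000] = 2.198382
  V(2,+1) = exp(-r*dt) * [p_u*46.636671 + p_m*16.822986 + p_d*0.000000] = 17.224023
  V(2,+2) = exp(-r*dt) * [p_u*96.285138 + p_m*46.636671 + p_d*16.822986] = 46.802394
  V(1,-1) = exp(-r*dt) * [p_u*2.198382 + p_m*0.000000 + p_d*0.000000] = 0.287279
  V(1,+0) = exp(-r*dt) * [p_u*17.224023 + p_m*2.198382 + p_d*0.000000] = 3.705184
  V(1,+1) = exp(-r*dt) * [p_u*46.802394 + p_m*17.224023 + p_d*2.198382] = 17.950914
  V(0,+0) = exp(-r*dt) * [p_u*17.950914 + p_m*3.705184 + p_d*0.287279] = 4.854522


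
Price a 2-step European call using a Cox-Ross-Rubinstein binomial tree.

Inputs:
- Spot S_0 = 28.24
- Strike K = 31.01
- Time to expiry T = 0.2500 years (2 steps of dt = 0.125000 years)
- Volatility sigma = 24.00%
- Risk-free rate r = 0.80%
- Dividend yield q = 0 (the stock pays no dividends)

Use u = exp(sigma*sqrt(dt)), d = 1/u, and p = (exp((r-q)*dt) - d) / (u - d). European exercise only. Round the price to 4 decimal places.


Answer: Price = V(0,0) = 0.5752

Derivation:
dt = T/N = 0.125000
u = exp(sigma*sqrt(dt)) = 1.088557; d = 1/u = 0.918647
p = (exp((r-q)*dt) - d) / (u - d) = 0.484688
Discount per step: exp(-r*dt) = 0.999000
Stock lattice S(k, i) with i counting down-moves:
  k=0: S(0,0) = 28.2400
  k=1: S(1,0) = 30.7408; S(1,1) = 25.9426
  k=2: S(2,0) = 33.4632; S(2,1) = 28.2400; S(2,2) = 23.8321
Terminal payoffs V(N, i) = max(S_T - K, 0):
  V(2,0) = 2.453157; V(2,1) = 0.000000; V(2,2) = 0.000000
Backward induction: V(k, i) = exp(-r*dt) * [p * V(k+1, i) + (1-p) * V(k+1, i+1)].
  V(1,0) = exp(-r*dt) * [p*2.453157 + (1-p)*0.000000] = 1.187827
  V(1,1) = exp(-r*dt) * [p*0.000000 + (1-p)*0.000000] = 0.000000
  V(0,0) = exp(-r*dt) * [p*1.187827 + (1-p)*0.000000] = 0.575150


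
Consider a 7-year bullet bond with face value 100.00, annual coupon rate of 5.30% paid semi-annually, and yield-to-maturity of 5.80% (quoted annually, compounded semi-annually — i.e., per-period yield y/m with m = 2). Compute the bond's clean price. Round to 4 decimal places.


Coupon per period c = face * coupon_rate / m = 2.650000
Periods per year m = 2; per-period yield y/m = 0.029000
Number of cashflows N = 14
Cashflows (t years, CF_t, discount factor 1/(1+y/m)^(m*t), PV):
  t = 0.5000: CF_t = 2.650000, DF = 0.971817, PV = 2.575316
  t = 1.0000: CF_t = 2.650000, DF = 0.944429, PV = 2.502736
  t = 1.5000: CF_t = 2.650000, DF = 0.917812, PV = 2.432203
  t = 2.0000: CF_t = 2.650000, DF = 0.891946, PV = 2.363657
  t = 2.5000: CF_t = 2.650000, DF = 0.866808, PV = 2.297042
  t = 3.0000: CF_t = 2.650000, DF = 0.842379, PV = 2.232305
  t = 3.5000: CF_t = 2.650000, DF = 0.818639, PV = 2.169393
  t = 4.0000: CF_t = 2.650000, DF = 0.795567, PV = 2.108254
  t = 4.5000: CF_t = 2.650000, DF = 0.773146, PV = 2.048837
  t = 5.0000: CF_t = 2.650000, DF = 0.751357, PV = 1.991096
  t = 5.5000: CF_t = 2.650000, DF = 0.730182, PV = 1.934981
  t = 6.0000: CF_t = 2.650000, DF = 0.709603, PV = 1.880448
  t = 6.5000: CF_t = 2.650000, DF = 0.689605, PV = 1.827452
  t = 7.0000: CF_t = 102.650000, DF = 0.670170, PV = 68.792914
Price P = sum_t PV_t = 97.156635

Answer: Price = 97.1566


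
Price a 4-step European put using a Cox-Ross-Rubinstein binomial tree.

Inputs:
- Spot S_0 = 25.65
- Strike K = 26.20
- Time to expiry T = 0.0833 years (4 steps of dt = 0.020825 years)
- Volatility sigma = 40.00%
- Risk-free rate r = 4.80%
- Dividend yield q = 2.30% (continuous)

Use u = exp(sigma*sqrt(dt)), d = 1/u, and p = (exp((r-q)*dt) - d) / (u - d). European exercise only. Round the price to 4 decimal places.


dt = T/N = 0.020825
u = exp(sigma*sqrt(dt)) = 1.059422; d = 1/u = 0.943911
p = (exp((r-q)*dt) - d) / (u - d) = 0.490081
Discount per step: exp(-r*dt) = 0.999001
Stock lattice S(k, i) with i counting down-moves:
  k=0: S(0,0) = 25.6500
  k=1: S(1,0) = 27.1742; S(1,1) = 24.2113
  k=2: S(2,0) = 28.7889; S(2,1) = 25.6500; S(2,2) = 22.8533
  k=3: S(3,0) = 30.4996; S(3,1) = 27.1742; S(3,2) = 24.2113; S(3,3) = 21.5715
  k=4: S(4,0) = 32.3120; S(4,1) = 28.7889; S(4,2) = 25.6500; S(4,3) = 22.8533; S(4,4) = 20.3616
Terminal payoffs V(N, i) = max(K - S_T, 0):
  V(4,0) = 0.000000; V(4,1) = 0.000000; V(4,2) = 0.550000; V(4,3) = 3.346675; V(4,4) = 5.838423
Backward induction: V(k, i) = exp(-r*dt) * [p * V(k+1, i) + (1-p) * V(k+1, i+1)].
  V(3,0) = exp(-r*dt) * [p*0.000000 + (1-p)*0.000000] = 0.000000
  V(3,1) = exp(-r*dt) * [p*0.000000 + (1-p)*0.550000] = 0.280175
  V(3,2) = exp(-r*dt) * [p*0.550000 + (1-p)*3.346675] = 1.974102
  V(3,3) = exp(-r*dt) * [p*3.346675 + (1-p)*5.838423] = 4.612650
  V(2,0) = exp(-r*dt) * [p*0.000000 + (1-p)*0.280175] = 0.142724
  V(2,1) = exp(-r*dt) * [p*0.280175 + (1-p)*1.974102] = 1.142797
  V(2,2) = exp(-r*dt) * [p*1.974102 + (1-p)*4.612650] = 3.316230
  V(1,0) = exp(-r*dt) * [p*0.142724 + (1-p)*1.142797] = 0.652028
  V(1,1) = exp(-r*dt) * [p*1.142797 + (1-p)*3.316230] = 2.248822
  V(0,0) = exp(-r*dt) * [p*0.652028 + (1-p)*2.248822] = 1.464798

Answer: Price = V(0,0) = 1.4648


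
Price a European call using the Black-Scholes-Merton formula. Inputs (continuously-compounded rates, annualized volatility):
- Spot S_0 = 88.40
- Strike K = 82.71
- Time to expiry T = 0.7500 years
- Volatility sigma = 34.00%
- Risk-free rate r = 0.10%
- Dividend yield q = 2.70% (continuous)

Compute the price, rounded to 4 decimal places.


d1 = (ln(S/K) + (r - q + 0.5*sigma^2) * T) / (sigma * sqrt(T)) = 0.30695152
d2 = d1 - sigma * sqrt(T) = 0.01250288
exp(-rT) = 0.99925028; exp(-qT) = 0.97995365
C = S_0 * exp(-qT) * N(d1) - K * exp(-rT) * N(d2)
N(d1) = 0.62055986; N(d2) = 0.50498780
C = 88.4000 * 0.97995365 * 0.62055986 - 82.7100 * 0.99925028 * 0.50498780 = 12.0216

Answer: Price = 12.0216


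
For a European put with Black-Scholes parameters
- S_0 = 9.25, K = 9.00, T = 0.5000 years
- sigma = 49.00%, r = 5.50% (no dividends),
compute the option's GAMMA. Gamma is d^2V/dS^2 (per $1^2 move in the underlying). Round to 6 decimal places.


Answer: Gamma = 0.117814

Derivation:
d1 = 0.3316878427; d2 = -0.0147944800
phi(d1) = 0.3775897668; exp(-qT) = 1.0000000000; exp(-rT) = 0.9728746826
Gamma = exp(-qT) * phi(d1) / (S * sigma * sqrt(T)) = 1.0000000000 * 0.3775897668 / (9.2500 * 0.4900 * 0.7071067812) = 0.117814


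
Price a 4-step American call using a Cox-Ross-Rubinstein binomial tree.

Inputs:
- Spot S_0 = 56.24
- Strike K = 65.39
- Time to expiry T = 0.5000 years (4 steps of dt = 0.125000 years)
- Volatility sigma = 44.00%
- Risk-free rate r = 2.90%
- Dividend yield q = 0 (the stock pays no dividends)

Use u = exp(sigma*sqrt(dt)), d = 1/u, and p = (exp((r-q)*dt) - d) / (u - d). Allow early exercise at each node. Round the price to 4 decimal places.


dt = T/N = 0.125000
u = exp(sigma*sqrt(dt)) = 1.168316; d = 1/u = 0.855933
p = (exp((r-q)*dt) - d) / (u - d) = 0.472813
Discount per step: exp(-r*dt) = 0.996382
Stock lattice S(k, i) with i counting down-moves:
  k=0: S(0,0) = 56.2400
  k=1: S(1,0) = 65.7061; S(1,1) = 48.1377
  k=2: S(2,0) = 76.7655; S(2,1) = 56.2400; S(2,2) = 41.2026
  k=3: S(3,0) = 89.6864; S(3,1) = 65.7061; S(3,2) = 48.1377; S(3,3) = 35.2667
  k=4: S(4,0) = 104.7820; S(4,1) = 76.7655; S(4,2) = 56.2400; S(4,3) = 41.2026; S(4,4) = 30.1859
Terminal payoffs V(N, i) = max(S_T - K, 0):
  V(4,0) = 39.392022; V(4,1) = 11.375493; V(4,2) = 0.000000; V(4,3) = 0.000000; V(4,4) = 0.000000
Backward induction: V(k, i) = exp(-r*dt) * [p * V(k+1, i) + (1-p) * V(k+1, i+1)]; then take max(V_cont, immediate exercise) for American.
  V(3,0) = exp(-r*dt) * [p*39.392022 + (1-p)*11.375493] = 24.532972; exercise = 24.296363; V(3,0) = max -> 24.532972
  V(3,1) = exp(-r*dt) * [p*11.375493 + (1-p)*0.000000] = 5.359017; exercise = 0.316098; V(3,1) = max -> 5.359017
  V(3,2) = exp(-r*dt) * [p*0.000000 + (1-p)*0.000000] = 0.000000; exercise = 0.000000; V(3,2) = max -> 0.000000
  V(3,3) = exp(-r*dt) * [p*0.000000 + (1-p)*0.000000] = 0.000000; exercise = 0.000000; V(3,3) = max -> 0.000000
  V(2,0) = exp(-r*dt) * [p*24.532972 + (1-p)*5.359017] = 14.372512; exercise = 11.375493; V(2,0) = max -> 14.372512
  V(2,1) = exp(-r*dt) * [p*5.359017 + (1-p)*0.000000] = 2.524643; exercise = 0.000000; V(2,1) = max -> 2.524643
  V(2,2) = exp(-r*dt) * [p*0.000000 + (1-p)*0.000000] = 0.000000; exercise = 0.000000; V(2,2) = max -> 0.000000
  V(1,0) = exp(-r*dt) * [p*14.372512 + (1-p)*2.524643] = 8.097062; exercise = 0.316098; V(1,0) = max -> 8.097062
  V(1,1) = exp(-r*dt) * [p*2.524643 + (1-p)*0.000000] = 1.189364; exercise = 0.000000; V(1,1) = max -> 1.189364
  V(0,0) = exp(-r*dt) * [p*8.097062 + (1-p)*1.189364] = 4.439290; exercise = 0.000000; V(0,0) = max -> 4.439290

Answer: Price = V(0,0) = 4.4393


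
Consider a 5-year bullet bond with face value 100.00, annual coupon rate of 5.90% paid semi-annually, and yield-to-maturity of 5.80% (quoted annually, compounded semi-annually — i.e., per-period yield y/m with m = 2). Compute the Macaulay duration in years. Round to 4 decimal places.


Coupon per period c = face * coupon_rate / m = 2.950000
Periods per year m = 2; per-period yield y/m = 0.029000
Number of cashflows N = 10
Cashflows (t years, CF_t, discount factor 1/(1+y/m)^(m*t), PV):
  t = 0.5000: CF_t = 2.950000, DF = 0.971817, PV = 2.866861
  t = 1.0000: CF_t = 2.950000, DF = 0.944429, PV = 2.786065
  t = 1.5000: CF_t = 2.950000, DF = 0.917812, PV = 2.707546
  t = 2.0000: CF_t = 2.950000, DF = 0.891946, PV = 2.631240
  t = 2.5000: CF_t = 2.950000, DF = 0.866808, PV = 2.557085
  t = 3.0000: CF_t = 2.950000, DF = 0.842379, PV = 2.485019
  t = 3.5000: CF_t = 2.950000, DF = 0.818639, PV = 2.414985
  t = 4.0000: CF_t = 2.950000, DF = 0.795567, PV = 2.346924
  t = 4.5000: CF_t = 2.950000, DF = 0.773146, PV = 2.280781
  t = 5.0000: CF_t = 102.950000, DF = 0.751357, PV = 77.352188
Price P = sum_t PV_t = 100.428695
Macaulay numerator sum_t t * PV_t:
  t * PV_t at t = 0.5000: 1.433431
  t * PV_t at t = 1.0000: 2.786065
  t * PV_t at t = 1.5000: 4.061319
  t * PV_t at t = 2.0000: 5.262481
  t * PV_t at t = 2.5000: 6.392712
  t * PV_t at t = 3.0000: 7.455058
  t * PV_t at t = 3.5000: 8.452447
  t * PV_t at t = 4.0000: 9.387696
  t * PV_t at t = 4.5000: 10.263516
  t * PV_t at t = 5.0000: 386.760941
Macaulay duration D = (sum_t t * PV_t) / P = 442.255665 / 100.428695 = 4.403678

Answer: Macaulay duration = 4.4037 years


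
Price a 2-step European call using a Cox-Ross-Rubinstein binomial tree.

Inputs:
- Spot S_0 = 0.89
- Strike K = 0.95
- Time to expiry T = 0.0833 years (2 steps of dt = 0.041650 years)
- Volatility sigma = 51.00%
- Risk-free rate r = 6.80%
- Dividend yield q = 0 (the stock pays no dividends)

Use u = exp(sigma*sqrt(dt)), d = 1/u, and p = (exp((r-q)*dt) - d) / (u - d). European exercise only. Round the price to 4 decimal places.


Answer: Price = V(0,0) = 0.0345

Derivation:
dt = T/N = 0.041650
u = exp(sigma*sqrt(dt)) = 1.109692; d = 1/u = 0.901151
p = (exp((r-q)*dt) - d) / (u - d) = 0.487603
Discount per step: exp(-r*dt) = 0.997172
Stock lattice S(k, i) with i counting down-moves:
  k=0: S(0,0) = 0.8900
  k=1: S(1,0) = 0.9876; S(1,1) = 0.8020
  k=2: S(2,0) = 1.0960; S(2,1) = 0.8900; S(2,2) = 0.7227
Terminal payoffs V(N, i) = max(S_T - K, 0):
  V(2,0) = 0.145961; V(2,1) = 0.000000; V(2,2) = 0.000000
Backward induction: V(k, i) = exp(-r*dt) * [p * V(k+1, i) + (1-p) * V(k+1, i+1)].
  V(1,0) = exp(-r*dt) * [p*0.145961 + (1-p)*0.000000] = 0.070970
  V(1,1) = exp(-r*dt) * [p*0.000000 + (1-p)*0.000000] = 0.000000
  V(0,0) = exp(-r*dt) * [p*0.070970 + (1-p)*0.000000] = 0.034507


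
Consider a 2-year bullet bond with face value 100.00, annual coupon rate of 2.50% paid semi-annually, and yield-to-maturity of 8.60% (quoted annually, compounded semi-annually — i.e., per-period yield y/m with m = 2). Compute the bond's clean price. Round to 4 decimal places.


Coupon per period c = face * coupon_rate / m = 1.250000
Periods per year m = 2; per-period yield y/m = 0.043000
Number of cashflows N = 4
Cashflows (t years, CF_t, discount factor 1/(1+y/m)^(m*t), PV):
  t = 0.5000: CF_t = 1.250000, DF = 0.958773, PV = 1.198466
  t = 1.0000: CF_t = 1.250000, DF = 0.919245, PV = 1.149057
  t = 1.5000: CF_t = 1.250000, DF = 0.881347, PV = 1.101684
  t = 2.0000: CF_t = 101.250000, DF = 0.845012, PV = 85.557443
Price P = sum_t PV_t = 89.006650

Answer: Price = 89.0066


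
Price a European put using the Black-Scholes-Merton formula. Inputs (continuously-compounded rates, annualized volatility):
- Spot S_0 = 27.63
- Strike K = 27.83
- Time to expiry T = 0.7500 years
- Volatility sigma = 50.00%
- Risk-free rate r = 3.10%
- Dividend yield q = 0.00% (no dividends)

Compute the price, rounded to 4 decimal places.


d1 = (ln(S/K) + (r - q + 0.5*sigma^2) * T) / (sigma * sqrt(T)) = 0.25354352
d2 = d1 - sigma * sqrt(T) = -0.17946918
exp(-rT) = 0.97701820; exp(-qT) = 1.00000000
P = K * exp(-rT) * N(-d2) - S_0 * exp(-qT) * N(-d1)
N(-d1) = 0.39992412; N(-d2) = 0.57121534
P = 27.8300 * 0.97701820 * 0.57121534 - 27.6300 * 1.00000000 * 0.39992412 = 4.4817

Answer: Price = 4.4817


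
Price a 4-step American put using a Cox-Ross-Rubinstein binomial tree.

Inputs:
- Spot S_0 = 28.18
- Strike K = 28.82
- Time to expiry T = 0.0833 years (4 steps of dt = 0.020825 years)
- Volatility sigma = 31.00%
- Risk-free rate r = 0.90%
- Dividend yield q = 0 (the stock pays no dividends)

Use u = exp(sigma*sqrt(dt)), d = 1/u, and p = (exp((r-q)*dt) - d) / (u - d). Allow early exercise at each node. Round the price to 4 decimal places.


dt = T/N = 0.020825
u = exp(sigma*sqrt(dt)) = 1.045751; d = 1/u = 0.956250
p = (exp((r-q)*dt) - d) / (u - d) = 0.490912
Discount per step: exp(-r*dt) = 0.999813
Stock lattice S(k, i) with i counting down-moves:
  k=0: S(0,0) = 28.1800
  k=1: S(1,0) = 29.4693; S(1,1) = 26.9471
  k=2: S(2,0) = 30.8175; S(2,1) = 28.1800; S(2,2) = 25.7682
  k=3: S(3,0) = 32.2275; S(3,1) = 29.4693; S(3,2) = 26.9471; S(3,3) = 24.6408
  k=4: S(4,0) = 33.7019; S(4,1) = 30.8175; S(4,2) = 28.1800; S(4,3) = 25.7682; S(4,4) = 23.5628
Terminal payoffs V(N, i) = max(K - S_T, 0):
  V(4,0) = 0.000000; V(4,1) = 0.000000; V(4,2) = 0.640000; V(4,3) = 3.051802; V(4,4) = 5.257188
Backward induction: V(k, i) = exp(-r*dt) * [p * V(k+1, i) + (1-p) * V(k+1, i+1)]; then take max(V_cont, immediate exercise) for American.
  V(3,0) = exp(-r*dt) * [p*0.000000 + (1-p)*0.000000] = 0.000000; exercise = 0.000000; V(3,0) = max -> 0.000000
  V(3,1) = exp(-r*dt) * [p*0.000000 + (1-p)*0.640000] = 0.325755; exercise = 0.000000; V(3,1) = max -> 0.325755
  V(3,2) = exp(-r*dt) * [p*0.640000 + (1-p)*3.051802] = 1.867469; exercise = 1.872870; V(3,2) = max -> 1.872870
  V(3,3) = exp(-r*dt) * [p*3.051802 + (1-p)*5.257188] = 4.173754; exercise = 4.179155; V(3,3) = max -> 4.179155
  V(2,0) = exp(-r*dt) * [p*0.000000 + (1-p)*0.325755] = 0.165807; exercise = 0.000000; V(2,0) = max -> 0.165807
  V(2,1) = exp(-r*dt) * [p*0.325755 + (1-p)*1.872870] = 1.113164; exercise = 0.640000; V(2,1) = max -> 1.113164
  V(2,2) = exp(-r*dt) * [p*1.872870 + (1-p)*4.179155] = 3.046400; exercise = 3.051802; V(2,2) = max -> 3.051802
  V(1,0) = exp(-r*dt) * [p*0.165807 + (1-p)*1.113164] = 0.647973; exercise = 0.000000; V(1,0) = max -> 0.647973
  V(1,1) = exp(-r*dt) * [p*1.113164 + (1-p)*3.051802] = 2.099707; exercise = 1.872870; V(1,1) = max -> 2.099707
  V(0,0) = exp(-r*dt) * [p*0.647973 + (1-p)*2.099707] = 1.386773; exercise = 0.640000; V(0,0) = max -> 1.386773

Answer: Price = V(0,0) = 1.3868


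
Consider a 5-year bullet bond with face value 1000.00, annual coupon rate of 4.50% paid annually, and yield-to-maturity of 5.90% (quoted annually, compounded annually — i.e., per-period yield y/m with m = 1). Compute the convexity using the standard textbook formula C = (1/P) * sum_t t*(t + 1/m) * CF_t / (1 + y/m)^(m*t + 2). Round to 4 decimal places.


Coupon per period c = face * coupon_rate / m = 45.000000
Periods per year m = 1; per-period yield y/m = 0.059000
Number of cashflows N = 5
Cashflows (t years, CF_t, discount factor 1/(1+y/m)^(m*t), PV):
  t = 1.0000: CF_t = 45.000000, DF = 0.944287, PV = 42.492918
  t = 2.0000: CF_t = 45.000000, DF = 0.891678, PV = 40.125513
  t = 3.0000: CF_t = 45.000000, DF = 0.842000, PV = 37.890002
  t = 4.0000: CF_t = 45.000000, DF = 0.795090, PV = 35.779039
  t = 5.0000: CF_t = 1045.000000, DF = 0.750793, PV = 784.578657
Price P = sum_t PV_t = 940.866129
Convexity numerator sum_t t*(t + 1/m) * CF_t / (1+y/m)^(m*t + 2):
  t = 1.0000: term = 75.780005
  t = 2.0000: term = 214.674235
  t = 3.0000: term = 405.428206
  t = 4.0000: term = 638.067683
  t = 5.0000: term = 20987.747199
Convexity = (1/P) * sum = 22321.697328 / 940.866129 = 23.724626

Answer: Convexity = 23.7246


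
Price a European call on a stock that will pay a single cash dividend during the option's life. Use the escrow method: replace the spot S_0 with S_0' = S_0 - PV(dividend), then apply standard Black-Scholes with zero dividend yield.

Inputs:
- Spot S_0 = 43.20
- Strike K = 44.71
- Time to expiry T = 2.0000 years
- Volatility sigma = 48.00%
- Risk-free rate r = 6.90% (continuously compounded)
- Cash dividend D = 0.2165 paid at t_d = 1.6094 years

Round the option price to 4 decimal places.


PV(D) = D * exp(-r * t_d) = 0.2165 * 0.89489526 = 0.19374482
S_0' = S_0 - PV(D) = 43.2000 - 0.19374482 = 43.00625518
d1 = (ln(S_0'/K) + (r + sigma^2/2)*T) / (sigma*sqrt(T)) = 0.48547062
d2 = d1 - sigma*sqrt(T) = -0.19335189
exp(-rT) = 0.87109869
N(d1) = 0.68632873; N(d2) = 0.42334169
C = S_0' * N(d1) - K * exp(-rT) * N(d2) = 43.00625518 * 0.68632873 - 44.7100 * 0.87109869 * 0.42334169 = 13.0286

Answer: Price = 13.0286


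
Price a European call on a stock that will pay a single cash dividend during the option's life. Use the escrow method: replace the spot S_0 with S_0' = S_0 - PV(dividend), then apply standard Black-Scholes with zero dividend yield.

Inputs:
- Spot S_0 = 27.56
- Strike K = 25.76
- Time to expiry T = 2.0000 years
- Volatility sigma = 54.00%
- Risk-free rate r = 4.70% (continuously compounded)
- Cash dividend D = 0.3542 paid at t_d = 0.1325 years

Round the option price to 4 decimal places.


Answer: Price = 9.5479

Derivation:
PV(D) = D * exp(-r * t_d) = 0.3542 * 0.99379185 = 0.35200107
S_0' = S_0 - PV(D) = 27.5600 - 0.35200107 = 27.20799893
d1 = (ln(S_0'/K) + (r + sigma^2/2)*T) / (sigma*sqrt(T)) = 0.57653834
d2 = d1 - sigma*sqrt(T) = -0.18713698
exp(-rT) = 0.91028276
N(d1) = 0.71787432; N(d2) = 0.42577662
C = S_0' * N(d1) - K * exp(-rT) * N(d2) = 27.20799893 * 0.71787432 - 25.7600 * 0.91028276 * 0.42577662 = 9.5479


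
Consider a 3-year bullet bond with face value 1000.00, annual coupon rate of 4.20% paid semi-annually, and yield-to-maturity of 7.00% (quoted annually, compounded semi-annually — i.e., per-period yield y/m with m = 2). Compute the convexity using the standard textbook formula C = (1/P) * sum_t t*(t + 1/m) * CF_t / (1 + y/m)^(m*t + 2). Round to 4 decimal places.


Answer: Convexity = 9.1209

Derivation:
Coupon per period c = face * coupon_rate / m = 21.000000
Periods per year m = 2; per-period yield y/m = 0.035000
Number of cashflows N = 6
Cashflows (t years, CF_t, discount factor 1/(1+y/m)^(m*t), PV):
  t = 0.5000: CF_t = 21.000000, DF = 0.966184, PV = 20.289855
  t = 1.0000: CF_t = 21.000000, DF = 0.933511, PV = 19.603725
  t = 1.5000: CF_t = 21.000000, DF = 0.901943, PV = 18.940797
  t = 2.0000: CF_t = 21.000000, DF = 0.871442, PV = 18.300287
  t = 2.5000: CF_t = 21.000000, DF = 0.841973, PV = 17.681437
  t = 3.0000: CF_t = 1021.000000, DF = 0.813501, PV = 830.584158
Price P = sum_t PV_t = 925.400258
Convexity numerator sum_t t*(t + 1/m) * CF_t / (1+y/m)^(m*t + 2):
  t = 0.5000: term = 9.470398
  t = 1.0000: term = 27.450430
  t = 1.5000: term = 53.044310
  t = 2.0000: term = 85.417568
  t = 2.5000: term = 123.793576
  t = 3.0000: term = 8141.271588
Convexity = (1/P) * sum = 8440.447870 / 925.400258 = 9.120862


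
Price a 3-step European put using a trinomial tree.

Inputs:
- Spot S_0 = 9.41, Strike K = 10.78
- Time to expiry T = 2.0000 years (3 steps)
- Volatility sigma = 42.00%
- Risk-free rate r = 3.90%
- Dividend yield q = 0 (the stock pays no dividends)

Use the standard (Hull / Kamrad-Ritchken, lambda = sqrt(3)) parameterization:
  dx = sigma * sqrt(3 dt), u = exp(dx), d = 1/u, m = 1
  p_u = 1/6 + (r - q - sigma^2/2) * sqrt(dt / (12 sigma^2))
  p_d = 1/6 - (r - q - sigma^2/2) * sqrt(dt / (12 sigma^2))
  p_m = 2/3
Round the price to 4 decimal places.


Answer: Price = V(0,0) = 2.5465

Derivation:
dt = T/N = 0.666667; dx = sigma*sqrt(3*dt) = 0.593970
u = exp(dx) = 1.811164; d = 1/u = 0.552131
p_u = 0.139056, p_m = 0.666667, p_d = 0.194278
Discount per step: exp(-r*dt) = 0.974335
Stock lattice S(k, j) with j the centered position index:
  k=0: S(0,+0) = 9.4100
  k=1: S(1,-1) = 5.1956; S(1,+0) = 9.4100; S(1,+1) = 17.0431
  k=2: S(2,-2) = 2.8686; S(2,-1) = 5.1956; S(2,+0) = 9.4100; S(2,+1) = 17.0431; S(2,+2) = 30.8678
  k=3: S(3,-3) = 1.5839; S(3,-2) = 2.8686; S(3,-1) = 5.1956; S(3,+0) = 9.4100; S(3,+1) = 17.0431; S(3,+2) = 30.8678; S(3,+3) = 55.9066
Terminal payoffs V(N, j) = max(K - S_T, 0):
  V(3,-3) = 9.196142; V(3,-2) = 7.911373; V(3,-1) = 5.584446; V(3,+0) = 1.370000; V(3,+1) = 0.000000; V(3,+2) = 0.000000; V(3,+3) = 0.000000
Backward induction: V(k, j) = exp(-r*dt) * [p_u * V(k+1, j+1) + p_m * V(k+1, j) + p_d * V(k+1, j-1)]
  V(2,-2) = exp(-r*dt) * [p_u*5.584446 + p_m*7.911373 + p_d*9.196142] = 7.636256
  V(2,-1) = exp(-r*dt) * [p_u*1.370000 + p_m*5.584446 + p_d*7.911373] = 5.310586
  V(2,+0) = exp(-r*dt) * [p_u*0.000000 + p_m*1.370000 + p_d*5.584446] = 1.946980
  V(2,+1) = exp(-r*dt) * [p_u*0.000000 + p_m*0.000000 + p_d*1.370000] = 0.259329
  V(2,+2) = exp(-r*dt) * [p_u*0.000000 + p_m*0.000000 + p_d*0.000000] = 0.000000
  V(1,-1) = exp(-r*dt) * [p_u*1.946980 + p_m*5.310586 + p_d*7.636256] = 5.158795
  V(1,+0) = exp(-r*dt) * [p_u*0.259329 + p_m*1.946980 + p_d*5.310586] = 2.305058
  V(1,+1) = exp(-r*dt) * [p_u*0.000000 + p_m*0.259329 + p_d*1.946980] = 0.536996
  V(0,+0) = exp(-r*dt) * [p_u*0.536996 + p_m*2.305058 + p_d*5.158795] = 2.546537


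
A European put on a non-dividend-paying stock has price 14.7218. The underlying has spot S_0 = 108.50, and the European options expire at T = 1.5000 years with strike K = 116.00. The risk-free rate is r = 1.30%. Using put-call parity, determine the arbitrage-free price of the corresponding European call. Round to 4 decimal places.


Put-call parity: C - P = S_0 * exp(-qT) - K * exp(-rT).
S_0 * exp(-qT) = 108.5000 * 1.00000000 = 108.50000000
K * exp(-rT) = 116.0000 * 0.98068890 = 113.75991184
C = P + S*exp(-qT) - K*exp(-rT)
C = 14.7218 + 108.50000000 - 113.75991184 = 9.4619

Answer: Call price = 9.4619


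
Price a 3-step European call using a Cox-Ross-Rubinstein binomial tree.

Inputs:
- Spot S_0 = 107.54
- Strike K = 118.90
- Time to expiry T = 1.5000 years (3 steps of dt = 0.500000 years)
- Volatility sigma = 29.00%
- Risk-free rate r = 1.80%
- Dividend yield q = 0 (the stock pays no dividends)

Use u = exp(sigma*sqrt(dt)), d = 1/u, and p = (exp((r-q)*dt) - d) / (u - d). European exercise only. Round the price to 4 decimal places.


Answer: Price = V(0,0) = 12.6236

Derivation:
dt = T/N = 0.500000
u = exp(sigma*sqrt(dt)) = 1.227600; d = 1/u = 0.814598
p = (exp((r-q)*dt) - d) / (u - d) = 0.470804
Discount per step: exp(-r*dt) = 0.991040
Stock lattice S(k, i) with i counting down-moves:
  k=0: S(0,0) = 107.5400
  k=1: S(1,0) = 132.0161; S(1,1) = 87.6018
  k=2: S(2,0) = 162.0629; S(2,1) = 107.5400; S(2,2) = 71.3602
  k=3: S(3,0) = 198.9485; S(3,1) = 132.0161; S(3,2) = 87.6018; S(3,3) = 58.1299
Terminal payoffs V(N, i) = max(S_T - K, 0):
  V(3,0) = 80.048455; V(3,1) = 13.116094; V(3,2) = 0.000000; V(3,3) = 0.000000
Backward induction: V(k, i) = exp(-r*dt) * [p * V(k+1, i) + (1-p) * V(k+1, i+1)].
  V(2,0) = exp(-r*dt) * [p*80.048455 + (1-p)*13.116094] = 44.228243
  V(2,1) = exp(-r*dt) * [p*13.116094 + (1-p)*0.000000] = 6.119778
  V(2,2) = exp(-r*dt) * [p*0.000000 + (1-p)*0.000000] = 0.000000
  V(1,0) = exp(-r*dt) * [p*44.228243 + (1-p)*6.119778] = 23.845802
  V(1,1) = exp(-r*dt) * [p*6.119778 + (1-p)*0.000000] = 2.855399
  V(0,0) = exp(-r*dt) * [p*23.845802 + (1-p)*2.855399] = 12.623632


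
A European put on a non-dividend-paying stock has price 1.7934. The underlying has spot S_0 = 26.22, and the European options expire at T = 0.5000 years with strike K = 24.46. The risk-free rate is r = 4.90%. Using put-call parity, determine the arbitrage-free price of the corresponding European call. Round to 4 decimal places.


Put-call parity: C - P = S_0 * exp(-qT) - K * exp(-rT).
S_0 * exp(-qT) = 26.2200 * 1.00000000 = 26.22000000
K * exp(-rT) = 24.4600 * 0.97579769 = 23.86801147
C = P + S*exp(-qT) - K*exp(-rT)
C = 1.7934 + 26.22000000 - 23.86801147 = 4.1454

Answer: Call price = 4.1454


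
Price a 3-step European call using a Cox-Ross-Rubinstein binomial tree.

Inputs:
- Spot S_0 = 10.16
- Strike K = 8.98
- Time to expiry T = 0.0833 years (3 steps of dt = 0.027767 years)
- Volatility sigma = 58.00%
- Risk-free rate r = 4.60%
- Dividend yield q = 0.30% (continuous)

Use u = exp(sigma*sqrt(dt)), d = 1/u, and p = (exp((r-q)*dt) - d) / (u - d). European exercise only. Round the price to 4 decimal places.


Answer: Price = V(0,0) = 1.4025

Derivation:
dt = T/N = 0.027767
u = exp(sigma*sqrt(dt)) = 1.101472; d = 1/u = 0.907876
p = (exp((r-q)*dt) - d) / (u - d) = 0.482028
Discount per step: exp(-r*dt) = 0.998724
Stock lattice S(k, i) with i counting down-moves:
  k=0: S(0,0) = 10.1600
  k=1: S(1,0) = 11.1910; S(1,1) = 9.2240
  k=2: S(2,0) = 12.3265; S(2,1) = 10.1600; S(2,2) = 8.3743
  k=3: S(3,0) = 13.5773; S(3,1) = 11.1910; S(3,2) = 9.2240; S(3,3) = 7.6028
Terminal payoffs V(N, i) = max(S_T - K, 0):
  V(3,0) = 4.597316; V(3,1) = 2.210954; V(3,2) = 0.244021; V(3,3) = 0.000000
Backward induction: V(k, i) = exp(-r*dt) * [p * V(k+1, i) + (1-p) * V(k+1, i+1)].
  V(2,0) = exp(-r*dt) * [p*4.597316 + (1-p)*2.210954] = 3.356957
  V(2,1) = exp(-r*dt) * [p*2.210954 + (1-p)*0.244021] = 1.190616
  V(2,2) = exp(-r*dt) * [p*0.244021 + (1-p)*0.000000] = 0.117475
  V(1,0) = exp(-r*dt) * [p*3.356957 + (1-p)*1.190616] = 2.232000
  V(1,1) = exp(-r*dt) * [p*1.190616 + (1-p)*0.117475] = 0.633949
  V(0,0) = exp(-r*dt) * [p*2.232000 + (1-p)*0.633949] = 1.402462
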